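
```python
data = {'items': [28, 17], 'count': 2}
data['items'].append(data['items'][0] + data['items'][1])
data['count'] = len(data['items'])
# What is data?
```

After line 1: data = {'items': [28, 17], 'count': 2}
After line 2 (append 28 + 17 = 45): data = {'items': [28, 17, 45], 'count': 2}
After line 3 (count = len(items) = 3): data = {'items': [28, 17, 45], 'count': 3}

{'items': [28, 17, 45], 'count': 3}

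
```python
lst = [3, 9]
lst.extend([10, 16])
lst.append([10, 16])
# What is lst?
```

After line 1: lst = [3, 9]
After line 2 (extend unpacks [10, 16]): lst = [3, 9, 10, 16]
After line 3 (append adds [10, 16] as single element): lst = [3, 9, 10, 16, [10, 16]]

[3, 9, 10, 16, [10, 16]]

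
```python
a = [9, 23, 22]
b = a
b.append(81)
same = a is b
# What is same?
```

After line 1: a = [9, 23, 22]
After line 2 (b = a is an alias, same object): a = [9, 23, 22], b = [9, 23, 22]
After line 3 (b.append mutates the shared list): a = [9, 23, 22, 81], b = [9, 23, 22, 81]
After line 4 (same = a is b; same object -> True): same = True

True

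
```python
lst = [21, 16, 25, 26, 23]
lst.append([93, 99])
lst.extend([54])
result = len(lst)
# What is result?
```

After line 1: lst = [21, 16, 25, 26, 23]
After line 2 (append adds [93, 99] as single element): lst = [21, 16, 25, 26, 23, [93, 99]]
After line 3 (extend unpacks [54], adds 54): lst = [21, 16, 25, 26, 23, [93, 99], 54]
After line 4: result = len(lst) = 7

7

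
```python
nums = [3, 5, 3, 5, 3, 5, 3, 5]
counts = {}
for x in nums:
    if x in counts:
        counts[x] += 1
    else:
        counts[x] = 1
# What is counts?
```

Initial: counts = {}, nums = [3, 5, 3, 5, 3, 5, 3, 5]
See 3: counts = {3: 1}
See 5: counts = {3: 1, 5: 1}
See 3: counts = {3: 2, 5: 1}
See 5: counts = {3: 2, 5: 2}
See 3: counts = {3: 3, 5: 2}
See 5: counts = {3: 3, 5: 3}
See 3: counts = {3: 4, 5: 3}
See 5: counts = {3: 4, 5: 4}

{3: 4, 5: 4}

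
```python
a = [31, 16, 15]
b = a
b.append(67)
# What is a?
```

After line 1: a = [31, 16, 15]
After line 2 (b = a is an alias, same object): a = [31, 16, 15], b = [31, 16, 15]
After line 3 (b.append mutates the shared list): a = [31, 16, 15, 67], b = [31, 16, 15, 67]

[31, 16, 15, 67]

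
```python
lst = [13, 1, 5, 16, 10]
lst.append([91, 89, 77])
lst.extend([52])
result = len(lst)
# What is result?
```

After line 1: lst = [13, 1, 5, 16, 10]
After line 2 (append adds [91, 89, 77] as single element): lst = [13, 1, 5, 16, 10, [91, 89, 77]]
After line 3 (extend unpacks [52], adds 52): lst = [13, 1, 5, 16, 10, [91, 89, 77], 52]
After line 4: result = len(lst) = 7

7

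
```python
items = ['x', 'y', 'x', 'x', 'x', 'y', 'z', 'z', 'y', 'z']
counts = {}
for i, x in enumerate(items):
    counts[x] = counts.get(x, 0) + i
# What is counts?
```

Initial: counts = {}, items = ['x', 'y', 'x', 'x', 'x', 'y', 'z', 'z', 'y', 'z']
i=0, x='x': counts = {'x': 0}
i=1, x='y': counts = {'x': 0, 'y': 1}
i=2, x='x': counts = {'x': 2, 'y': 1}
i=3, x='x': counts = {'x': 5, 'y': 1}
i=4, x='x': counts = {'x': 9, 'y': 1}
i=5, x='y': counts = {'x': 9, 'y': 6}
i=6, x='z': counts = {'x': 9, 'y': 6, 'z': 6}
i=7, x='z': counts = {'x': 9, 'y': 6, 'z': 13}
i=8, x='y': counts = {'x': 9, 'y': 14, 'z': 13}
i=9, x='z': counts = {'x': 9, 'y': 14, 'z': 22}

{'x': 9, 'y': 14, 'z': 22}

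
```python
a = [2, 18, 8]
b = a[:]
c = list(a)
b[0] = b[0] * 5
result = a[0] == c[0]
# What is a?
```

After line 1: a = [2, 18, 8]
After line 2 (b = a[:], copy): a = [2, 18, 8], b = [2, 18, 8]
After line 3 (c = list(a) is a copy, new object): c = [2, 18, 8]
After line 4 (b[0] = 2 * 5 = 10; only b mutates (copy)): a = [2, 18, 8], b = [10, 18, 8], c = [2, 18, 8]
After line 5 (a[0] = 2, c[0] = 2; result = True)

[2, 18, 8]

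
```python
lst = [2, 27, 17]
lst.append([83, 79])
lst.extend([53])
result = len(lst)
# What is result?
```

After line 1: lst = [2, 27, 17]
After line 2 (append adds [83, 79] as single element): lst = [2, 27, 17, [83, 79]]
After line 3 (extend unpacks [53], adds 53): lst = [2, 27, 17, [83, 79], 53]
After line 4: result = len(lst) = 5

5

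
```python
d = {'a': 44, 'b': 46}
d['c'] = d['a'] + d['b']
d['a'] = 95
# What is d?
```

After line 1: d = {'a': 44, 'b': 46}
After line 2 (d['c'] = 44 + 46): d = {'a': 44, 'b': 46, 'c': 90}
After line 3: d = {'a': 95, 'b': 46, 'c': 90}

{'a': 95, 'b': 46, 'c': 90}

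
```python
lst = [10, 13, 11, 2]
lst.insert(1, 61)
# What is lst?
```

[10, 61, 13, 11, 2]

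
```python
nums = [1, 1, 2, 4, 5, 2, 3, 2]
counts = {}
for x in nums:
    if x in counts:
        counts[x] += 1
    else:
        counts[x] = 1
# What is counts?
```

Initial: counts = {}, nums = [1, 1, 2, 4, 5, 2, 3, 2]
See 1: counts = {1: 1}
See 1: counts = {1: 2}
See 2: counts = {1: 2, 2: 1}
See 4: counts = {1: 2, 2: 1, 4: 1}
See 5: counts = {1: 2, 2: 1, 4: 1, 5: 1}
See 2: counts = {1: 2, 2: 2, 4: 1, 5: 1}
See 3: counts = {1: 2, 2: 2, 4: 1, 5: 1, 3: 1}
See 2: counts = {1: 2, 2: 3, 4: 1, 5: 1, 3: 1}

{1: 2, 2: 3, 4: 1, 5: 1, 3: 1}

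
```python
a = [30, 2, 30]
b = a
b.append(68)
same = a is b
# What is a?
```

After line 1: a = [30, 2, 30]
After line 2 (b = a is an alias, same object): a = [30, 2, 30], b = [30, 2, 30]
After line 3 (b.append mutates the shared list): a = [30, 2, 30, 68], b = [30, 2, 30, 68]
After line 4 (same = a is b; same object -> True): same = True

[30, 2, 30, 68]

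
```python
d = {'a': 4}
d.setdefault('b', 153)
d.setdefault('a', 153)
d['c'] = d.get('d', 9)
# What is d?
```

After line 1: d = {'a': 4}
After line 2 (setdefault adds 'b'=153): d = {'a': 4, 'b': 153}
After line 3 (setdefault 'a' no-op, already exists): d = {'a': 4, 'b': 153}
After line 4 (get('d', 9) returns default since 'd' not in d): d = {'a': 4, 'b': 153, 'c': 9}

{'a': 4, 'b': 153, 'c': 9}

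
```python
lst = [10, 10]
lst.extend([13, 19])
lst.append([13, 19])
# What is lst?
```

After line 1: lst = [10, 10]
After line 2 (extend unpacks [13, 19]): lst = [10, 10, 13, 19]
After line 3 (append adds [13, 19] as single element): lst = [10, 10, 13, 19, [13, 19]]

[10, 10, 13, 19, [13, 19]]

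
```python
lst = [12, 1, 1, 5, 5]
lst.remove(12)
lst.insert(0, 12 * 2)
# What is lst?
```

After line 1: lst = [12, 1, 1, 5, 5]
After line 2 (remove first 12): lst = [1, 1, 5, 5]
After line 3 (insert 24 at index 0): lst = [24, 1, 1, 5, 5]

[24, 1, 1, 5, 5]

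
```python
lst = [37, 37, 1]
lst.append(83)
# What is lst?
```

[37, 37, 1, 83]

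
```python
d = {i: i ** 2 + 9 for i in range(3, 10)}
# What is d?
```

{3: 18, 4: 25, 5: 34, 6: 45, 7: 58, 8: 73, 9: 90}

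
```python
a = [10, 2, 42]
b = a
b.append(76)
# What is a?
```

After line 1: a = [10, 2, 42]
After line 2 (b = a is an alias, same object): a = [10, 2, 42], b = [10, 2, 42]
After line 3 (b.append mutates the shared list): a = [10, 2, 42, 76], b = [10, 2, 42, 76]

[10, 2, 42, 76]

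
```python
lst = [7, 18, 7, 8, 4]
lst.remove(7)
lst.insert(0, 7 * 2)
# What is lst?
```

After line 1: lst = [7, 18, 7, 8, 4]
After line 2 (remove first 7): lst = [18, 7, 8, 4]
After line 3 (insert 14 at index 0): lst = [14, 18, 7, 8, 4]

[14, 18, 7, 8, 4]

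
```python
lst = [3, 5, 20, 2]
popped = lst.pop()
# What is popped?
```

2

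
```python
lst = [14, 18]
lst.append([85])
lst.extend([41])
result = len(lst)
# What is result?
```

After line 1: lst = [14, 18]
After line 2 (append adds [85] as single element): lst = [14, 18, [85]]
After line 3 (extend unpacks [41], adds 41): lst = [14, 18, [85], 41]
After line 4: result = len(lst) = 4

4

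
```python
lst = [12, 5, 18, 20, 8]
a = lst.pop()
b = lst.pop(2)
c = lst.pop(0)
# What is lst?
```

After line 1: lst = [12, 5, 18, 20, 8]
After line 2 (pop() -> a = 8): lst = [12, 5, 18, 20]
After line 3 (pop(2) -> b = 18): lst = [12, 5, 20]
After line 4 (pop(0) -> c = 12): lst = [5, 20]

[5, 20]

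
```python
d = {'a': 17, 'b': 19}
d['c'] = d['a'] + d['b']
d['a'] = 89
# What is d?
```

After line 1: d = {'a': 17, 'b': 19}
After line 2 (d['c'] = 17 + 19): d = {'a': 17, 'b': 19, 'c': 36}
After line 3: d = {'a': 89, 'b': 19, 'c': 36}

{'a': 89, 'b': 19, 'c': 36}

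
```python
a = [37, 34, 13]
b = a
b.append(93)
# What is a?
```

After line 1: a = [37, 34, 13]
After line 2 (b = a is an alias, same object): a = [37, 34, 13], b = [37, 34, 13]
After line 3 (b.append mutates the shared list): a = [37, 34, 13, 93], b = [37, 34, 13, 93]

[37, 34, 13, 93]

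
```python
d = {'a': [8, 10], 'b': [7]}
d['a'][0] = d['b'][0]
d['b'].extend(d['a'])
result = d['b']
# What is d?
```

After line 1: d = {'a': [8, 10], 'b': [7]}
After line 2 (a[0] = b[0] = 7): d = {'a': [7, 10], 'b': [7]}
After line 3 (b.extend(a) appends [7, 10]): d = {'a': [7, 10], 'b': [7, 7, 10]}
After line 4: result = d['b'] = [7, 7, 10]

{'a': [7, 10], 'b': [7, 7, 10]}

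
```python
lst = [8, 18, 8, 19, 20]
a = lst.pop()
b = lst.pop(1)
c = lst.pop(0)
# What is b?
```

After line 1: lst = [8, 18, 8, 19, 20]
After line 2 (pop() -> a = 20): lst = [8, 18, 8, 19]
After line 3 (pop(1) -> b = 18): lst = [8, 8, 19]
After line 4 (pop(0) -> c = 8): lst = [8, 19]

18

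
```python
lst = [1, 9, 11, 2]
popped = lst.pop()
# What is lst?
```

[1, 9, 11]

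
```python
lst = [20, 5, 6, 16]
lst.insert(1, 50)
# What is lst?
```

[20, 50, 5, 6, 16]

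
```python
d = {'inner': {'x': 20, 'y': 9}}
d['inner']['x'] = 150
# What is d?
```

After line 1: d = {'inner': {'x': 20, 'y': 9}}
After line 2 (inner x overwritten): d = {'inner': {'x': 150, 'y': 9}}

{'inner': {'x': 150, 'y': 9}}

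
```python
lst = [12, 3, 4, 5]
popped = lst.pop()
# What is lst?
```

[12, 3, 4]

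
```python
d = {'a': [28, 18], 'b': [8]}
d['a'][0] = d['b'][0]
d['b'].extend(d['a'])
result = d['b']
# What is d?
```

After line 1: d = {'a': [28, 18], 'b': [8]}
After line 2 (a[0] = b[0] = 8): d = {'a': [8, 18], 'b': [8]}
After line 3 (b.extend(a) appends [8, 18]): d = {'a': [8, 18], 'b': [8, 8, 18]}
After line 4: result = d['b'] = [8, 8, 18]

{'a': [8, 18], 'b': [8, 8, 18]}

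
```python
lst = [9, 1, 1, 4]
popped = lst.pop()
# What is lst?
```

[9, 1, 1]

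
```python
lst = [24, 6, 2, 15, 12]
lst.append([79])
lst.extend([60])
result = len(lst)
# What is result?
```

After line 1: lst = [24, 6, 2, 15, 12]
After line 2 (append adds [79] as single element): lst = [24, 6, 2, 15, 12, [79]]
After line 3 (extend unpacks [60], adds 60): lst = [24, 6, 2, 15, 12, [79], 60]
After line 4: result = len(lst) = 7

7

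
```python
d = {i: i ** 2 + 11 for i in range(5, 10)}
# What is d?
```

{5: 36, 6: 47, 7: 60, 8: 75, 9: 92}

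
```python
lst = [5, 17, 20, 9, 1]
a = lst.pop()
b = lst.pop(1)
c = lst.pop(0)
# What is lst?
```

After line 1: lst = [5, 17, 20, 9, 1]
After line 2 (pop() -> a = 1): lst = [5, 17, 20, 9]
After line 3 (pop(1) -> b = 17): lst = [5, 20, 9]
After line 4 (pop(0) -> c = 5): lst = [20, 9]

[20, 9]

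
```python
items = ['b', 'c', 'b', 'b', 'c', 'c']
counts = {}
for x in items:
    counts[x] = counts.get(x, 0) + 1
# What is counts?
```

Initial: counts = {}, items = ['b', 'c', 'b', 'b', 'c', 'c']
See 'b': counts = {'b': 1}
See 'c': counts = {'b': 1, 'c': 1}
See 'b': counts = {'b': 2, 'c': 1}
See 'b': counts = {'b': 3, 'c': 1}
See 'c': counts = {'b': 3, 'c': 2}
See 'c': counts = {'b': 3, 'c': 3}

{'b': 3, 'c': 3}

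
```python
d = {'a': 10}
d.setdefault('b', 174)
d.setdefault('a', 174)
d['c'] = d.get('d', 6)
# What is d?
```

After line 1: d = {'a': 10}
After line 2 (setdefault adds 'b'=174): d = {'a': 10, 'b': 174}
After line 3 (setdefault 'a' no-op, already exists): d = {'a': 10, 'b': 174}
After line 4 (get('d', 6) returns default since 'd' not in d): d = {'a': 10, 'b': 174, 'c': 6}

{'a': 10, 'b': 174, 'c': 6}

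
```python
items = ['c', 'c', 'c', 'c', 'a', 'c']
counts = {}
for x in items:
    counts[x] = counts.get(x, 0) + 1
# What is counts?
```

Initial: counts = {}, items = ['c', 'c', 'c', 'c', 'a', 'c']
See 'c': counts = {'c': 1}
See 'c': counts = {'c': 2}
See 'c': counts = {'c': 3}
See 'c': counts = {'c': 4}
See 'a': counts = {'c': 4, 'a': 1}
See 'c': counts = {'c': 5, 'a': 1}

{'c': 5, 'a': 1}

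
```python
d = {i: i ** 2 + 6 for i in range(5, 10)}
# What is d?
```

{5: 31, 6: 42, 7: 55, 8: 70, 9: 87}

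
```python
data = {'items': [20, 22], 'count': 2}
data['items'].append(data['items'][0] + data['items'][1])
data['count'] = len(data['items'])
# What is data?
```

After line 1: data = {'items': [20, 22], 'count': 2}
After line 2 (append 20 + 22 = 42): data = {'items': [20, 22, 42], 'count': 2}
After line 3 (count = len(items) = 3): data = {'items': [20, 22, 42], 'count': 3}

{'items': [20, 22, 42], 'count': 3}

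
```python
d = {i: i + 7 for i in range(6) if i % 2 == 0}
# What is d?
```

{0: 7, 2: 9, 4: 11}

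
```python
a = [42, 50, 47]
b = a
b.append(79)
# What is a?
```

After line 1: a = [42, 50, 47]
After line 2 (b = a is an alias, same object): a = [42, 50, 47], b = [42, 50, 47]
After line 3 (b.append mutates the shared list): a = [42, 50, 47, 79], b = [42, 50, 47, 79]

[42, 50, 47, 79]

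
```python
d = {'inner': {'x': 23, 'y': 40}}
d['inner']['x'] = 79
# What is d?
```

After line 1: d = {'inner': {'x': 23, 'y': 40}}
After line 2 (inner x overwritten): d = {'inner': {'x': 79, 'y': 40}}

{'inner': {'x': 79, 'y': 40}}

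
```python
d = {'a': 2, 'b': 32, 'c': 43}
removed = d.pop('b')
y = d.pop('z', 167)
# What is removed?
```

After line 1: d = {'a': 2, 'b': 32, 'c': 43}
After line 2 (pop 'b' returns 32): d = {'a': 2, 'c': 43}, removed = 32
After line 3 (pop 'z' missing, returns default 167): d = {'a': 2, 'c': 43}, y = 167

32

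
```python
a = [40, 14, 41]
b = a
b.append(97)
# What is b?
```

After line 1: a = [40, 14, 41]
After line 2 (b = a is an alias, same object): a = [40, 14, 41], b = [40, 14, 41]
After line 3 (b.append mutates the shared list): a = [40, 14, 41, 97], b = [40, 14, 41, 97]

[40, 14, 41, 97]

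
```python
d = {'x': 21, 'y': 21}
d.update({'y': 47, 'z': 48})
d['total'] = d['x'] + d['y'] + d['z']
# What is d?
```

After line 1: d = {'x': 21, 'y': 21}
After line 2 (y overwritten, z added): d = {'x': 21, 'y': 47, 'z': 48}
After line 3 (total = 21 + 47 + 48 = 116): d = {'x': 21, 'y': 47, 'z': 48, 'total': 116}

{'x': 21, 'y': 47, 'z': 48, 'total': 116}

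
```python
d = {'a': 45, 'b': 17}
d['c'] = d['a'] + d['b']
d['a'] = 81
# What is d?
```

After line 1: d = {'a': 45, 'b': 17}
After line 2 (d['c'] = 45 + 17): d = {'a': 45, 'b': 17, 'c': 62}
After line 3: d = {'a': 81, 'b': 17, 'c': 62}

{'a': 81, 'b': 17, 'c': 62}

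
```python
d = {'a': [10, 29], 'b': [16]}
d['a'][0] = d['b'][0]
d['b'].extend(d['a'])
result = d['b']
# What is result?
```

After line 1: d = {'a': [10, 29], 'b': [16]}
After line 2 (a[0] = b[0] = 16): d = {'a': [16, 29], 'b': [16]}
After line 3 (b.extend(a) appends [16, 29]): d = {'a': [16, 29], 'b': [16, 16, 29]}
After line 4: result = d['b'] = [16, 16, 29]

[16, 16, 29]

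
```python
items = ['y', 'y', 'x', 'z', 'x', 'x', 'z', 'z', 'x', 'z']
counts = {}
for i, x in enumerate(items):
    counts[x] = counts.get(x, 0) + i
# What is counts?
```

Initial: counts = {}, items = ['y', 'y', 'x', 'z', 'x', 'x', 'z', 'z', 'x', 'z']
i=0, x='y': counts = {'y': 0}
i=1, x='y': counts = {'y': 1}
i=2, x='x': counts = {'y': 1, 'x': 2}
i=3, x='z': counts = {'y': 1, 'x': 2, 'z': 3}
i=4, x='x': counts = {'y': 1, 'x': 6, 'z': 3}
i=5, x='x': counts = {'y': 1, 'x': 11, 'z': 3}
i=6, x='z': counts = {'y': 1, 'x': 11, 'z': 9}
i=7, x='z': counts = {'y': 1, 'x': 11, 'z': 16}
i=8, x='x': counts = {'y': 1, 'x': 19, 'z': 16}
i=9, x='z': counts = {'y': 1, 'x': 19, 'z': 25}

{'y': 1, 'x': 19, 'z': 25}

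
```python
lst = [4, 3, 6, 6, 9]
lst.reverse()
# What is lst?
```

[9, 6, 6, 3, 4]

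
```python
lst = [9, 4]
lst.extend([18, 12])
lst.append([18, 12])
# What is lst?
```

After line 1: lst = [9, 4]
After line 2 (extend unpacks [18, 12]): lst = [9, 4, 18, 12]
After line 3 (append adds [18, 12] as single element): lst = [9, 4, 18, 12, [18, 12]]

[9, 4, 18, 12, [18, 12]]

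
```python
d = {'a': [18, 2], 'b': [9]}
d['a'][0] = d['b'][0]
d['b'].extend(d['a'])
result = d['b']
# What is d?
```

After line 1: d = {'a': [18, 2], 'b': [9]}
After line 2 (a[0] = b[0] = 9): d = {'a': [9, 2], 'b': [9]}
After line 3 (b.extend(a) appends [9, 2]): d = {'a': [9, 2], 'b': [9, 9, 2]}
After line 4: result = d['b'] = [9, 9, 2]

{'a': [9, 2], 'b': [9, 9, 2]}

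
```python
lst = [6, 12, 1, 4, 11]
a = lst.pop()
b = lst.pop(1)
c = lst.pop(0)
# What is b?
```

After line 1: lst = [6, 12, 1, 4, 11]
After line 2 (pop() -> a = 11): lst = [6, 12, 1, 4]
After line 3 (pop(1) -> b = 12): lst = [6, 1, 4]
After line 4 (pop(0) -> c = 6): lst = [1, 4]

12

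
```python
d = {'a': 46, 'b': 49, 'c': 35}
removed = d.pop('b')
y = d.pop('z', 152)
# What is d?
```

After line 1: d = {'a': 46, 'b': 49, 'c': 35}
After line 2 (pop 'b' returns 49): d = {'a': 46, 'c': 35}, removed = 49
After line 3 (pop 'z' missing, returns default 152): d = {'a': 46, 'c': 35}, y = 152

{'a': 46, 'c': 35}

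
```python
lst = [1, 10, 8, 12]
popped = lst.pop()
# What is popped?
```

12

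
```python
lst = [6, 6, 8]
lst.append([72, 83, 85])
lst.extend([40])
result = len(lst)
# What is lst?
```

After line 1: lst = [6, 6, 8]
After line 2 (append adds [72, 83, 85] as single element): lst = [6, 6, 8, [72, 83, 85]]
After line 3 (extend unpacks [40], adds 40): lst = [6, 6, 8, [72, 83, 85], 40]
After line 4: result = len(lst) = 5

[6, 6, 8, [72, 83, 85], 40]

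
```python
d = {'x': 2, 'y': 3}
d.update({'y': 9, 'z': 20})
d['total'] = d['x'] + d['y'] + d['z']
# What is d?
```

After line 1: d = {'x': 2, 'y': 3}
After line 2 (y overwritten, z added): d = {'x': 2, 'y': 9, 'z': 20}
After line 3 (total = 2 + 9 + 20 = 31): d = {'x': 2, 'y': 9, 'z': 20, 'total': 31}

{'x': 2, 'y': 9, 'z': 20, 'total': 31}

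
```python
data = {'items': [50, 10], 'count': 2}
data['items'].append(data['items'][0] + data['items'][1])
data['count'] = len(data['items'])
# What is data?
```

After line 1: data = {'items': [50, 10], 'count': 2}
After line 2 (append 50 + 10 = 60): data = {'items': [50, 10, 60], 'count': 2}
After line 3 (count = len(items) = 3): data = {'items': [50, 10, 60], 'count': 3}

{'items': [50, 10, 60], 'count': 3}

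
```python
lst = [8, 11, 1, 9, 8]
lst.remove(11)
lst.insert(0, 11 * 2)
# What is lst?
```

After line 1: lst = [8, 11, 1, 9, 8]
After line 2 (remove first 11): lst = [8, 1, 9, 8]
After line 3 (insert 22 at index 0): lst = [22, 8, 1, 9, 8]

[22, 8, 1, 9, 8]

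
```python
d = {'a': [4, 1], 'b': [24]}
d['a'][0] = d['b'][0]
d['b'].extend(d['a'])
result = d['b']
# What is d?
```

After line 1: d = {'a': [4, 1], 'b': [24]}
After line 2 (a[0] = b[0] = 24): d = {'a': [24, 1], 'b': [24]}
After line 3 (b.extend(a) appends [24, 1]): d = {'a': [24, 1], 'b': [24, 24, 1]}
After line 4: result = d['b'] = [24, 24, 1]

{'a': [24, 1], 'b': [24, 24, 1]}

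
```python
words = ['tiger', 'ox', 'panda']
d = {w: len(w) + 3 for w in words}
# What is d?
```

{'tiger': 8, 'ox': 5, 'panda': 8}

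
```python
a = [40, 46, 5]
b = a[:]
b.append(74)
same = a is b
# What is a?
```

After line 1: a = [40, 46, 5]
After line 2 (b = a[:] is a shallow copy, new object): a = [40, 46, 5], b = [40, 46, 5]
After line 3 (append only mutates b): a = [40, 46, 5], b = [40, 46, 5, 74]
After line 4 (same = a is b; different objects -> False): same = False

[40, 46, 5]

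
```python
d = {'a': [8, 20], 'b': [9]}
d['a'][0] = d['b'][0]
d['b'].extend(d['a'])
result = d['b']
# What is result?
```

After line 1: d = {'a': [8, 20], 'b': [9]}
After line 2 (a[0] = b[0] = 9): d = {'a': [9, 20], 'b': [9]}
After line 3 (b.extend(a) appends [9, 20]): d = {'a': [9, 20], 'b': [9, 9, 20]}
After line 4: result = d['b'] = [9, 9, 20]

[9, 9, 20]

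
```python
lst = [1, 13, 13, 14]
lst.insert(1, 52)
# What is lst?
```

[1, 52, 13, 13, 14]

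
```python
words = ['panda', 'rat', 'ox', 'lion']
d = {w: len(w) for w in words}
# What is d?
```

{'panda': 5, 'rat': 3, 'ox': 2, 'lion': 4}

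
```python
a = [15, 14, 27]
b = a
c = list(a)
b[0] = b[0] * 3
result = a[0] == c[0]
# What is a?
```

After line 1: a = [15, 14, 27]
After line 2 (b = a, alias): a = [15, 14, 27], b = [15, 14, 27]
After line 3 (c = list(a) is a copy, new object): c = [15, 14, 27]
After line 4 (b[0] = 15 * 3 = 45; mutates shared a/b): a = b = [45, 14, 27], c = [15, 14, 27]
After line 5 (a[0] = 45, c[0] = 15; result = False)

[45, 14, 27]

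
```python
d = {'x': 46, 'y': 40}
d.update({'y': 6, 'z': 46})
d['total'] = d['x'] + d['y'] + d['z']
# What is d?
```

After line 1: d = {'x': 46, 'y': 40}
After line 2 (y overwritten, z added): d = {'x': 46, 'y': 6, 'z': 46}
After line 3 (total = 46 + 6 + 46 = 98): d = {'x': 46, 'y': 6, 'z': 46, 'total': 98}

{'x': 46, 'y': 6, 'z': 46, 'total': 98}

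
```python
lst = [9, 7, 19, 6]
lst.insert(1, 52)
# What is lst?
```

[9, 52, 7, 19, 6]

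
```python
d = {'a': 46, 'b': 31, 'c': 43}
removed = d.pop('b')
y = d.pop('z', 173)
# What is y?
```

After line 1: d = {'a': 46, 'b': 31, 'c': 43}
After line 2 (pop 'b' returns 31): d = {'a': 46, 'c': 43}, removed = 31
After line 3 (pop 'z' missing, returns default 173): d = {'a': 46, 'c': 43}, y = 173

173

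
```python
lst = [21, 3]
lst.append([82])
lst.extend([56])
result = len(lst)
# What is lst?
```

After line 1: lst = [21, 3]
After line 2 (append adds [82] as single element): lst = [21, 3, [82]]
After line 3 (extend unpacks [56], adds 56): lst = [21, 3, [82], 56]
After line 4: result = len(lst) = 4

[21, 3, [82], 56]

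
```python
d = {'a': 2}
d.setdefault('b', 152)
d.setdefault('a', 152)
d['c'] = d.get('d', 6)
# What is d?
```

After line 1: d = {'a': 2}
After line 2 (setdefault adds 'b'=152): d = {'a': 2, 'b': 152}
After line 3 (setdefault 'a' no-op, already exists): d = {'a': 2, 'b': 152}
After line 4 (get('d', 6) returns default since 'd' not in d): d = {'a': 2, 'b': 152, 'c': 6}

{'a': 2, 'b': 152, 'c': 6}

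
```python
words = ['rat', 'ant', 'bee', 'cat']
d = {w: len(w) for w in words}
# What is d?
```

{'rat': 3, 'ant': 3, 'bee': 3, 'cat': 3}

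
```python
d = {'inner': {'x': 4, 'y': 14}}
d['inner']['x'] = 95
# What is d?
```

After line 1: d = {'inner': {'x': 4, 'y': 14}}
After line 2 (inner x overwritten): d = {'inner': {'x': 95, 'y': 14}}

{'inner': {'x': 95, 'y': 14}}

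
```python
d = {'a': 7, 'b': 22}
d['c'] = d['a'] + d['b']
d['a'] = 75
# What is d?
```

After line 1: d = {'a': 7, 'b': 22}
After line 2 (d['c'] = 7 + 22): d = {'a': 7, 'b': 22, 'c': 29}
After line 3: d = {'a': 75, 'b': 22, 'c': 29}

{'a': 75, 'b': 22, 'c': 29}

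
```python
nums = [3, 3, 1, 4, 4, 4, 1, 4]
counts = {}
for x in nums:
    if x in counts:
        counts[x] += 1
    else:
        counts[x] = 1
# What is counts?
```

Initial: counts = {}, nums = [3, 3, 1, 4, 4, 4, 1, 4]
See 3: counts = {3: 1}
See 3: counts = {3: 2}
See 1: counts = {3: 2, 1: 1}
See 4: counts = {3: 2, 1: 1, 4: 1}
See 4: counts = {3: 2, 1: 1, 4: 2}
See 4: counts = {3: 2, 1: 1, 4: 3}
See 1: counts = {3: 2, 1: 2, 4: 3}
See 4: counts = {3: 2, 1: 2, 4: 4}

{3: 2, 1: 2, 4: 4}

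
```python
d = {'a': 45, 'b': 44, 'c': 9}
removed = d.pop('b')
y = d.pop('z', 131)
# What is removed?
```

After line 1: d = {'a': 45, 'b': 44, 'c': 9}
After line 2 (pop 'b' returns 44): d = {'a': 45, 'c': 9}, removed = 44
After line 3 (pop 'z' missing, returns default 131): d = {'a': 45, 'c': 9}, y = 131

44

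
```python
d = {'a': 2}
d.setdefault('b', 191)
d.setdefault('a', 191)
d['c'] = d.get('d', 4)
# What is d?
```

After line 1: d = {'a': 2}
After line 2 (setdefault adds 'b'=191): d = {'a': 2, 'b': 191}
After line 3 (setdefault 'a' no-op, already exists): d = {'a': 2, 'b': 191}
After line 4 (get('d', 4) returns default since 'd' not in d): d = {'a': 2, 'b': 191, 'c': 4}

{'a': 2, 'b': 191, 'c': 4}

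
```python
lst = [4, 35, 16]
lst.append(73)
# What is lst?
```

[4, 35, 16, 73]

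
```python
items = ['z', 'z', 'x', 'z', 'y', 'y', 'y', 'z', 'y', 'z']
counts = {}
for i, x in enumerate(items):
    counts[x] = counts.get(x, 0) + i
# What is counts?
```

Initial: counts = {}, items = ['z', 'z', 'x', 'z', 'y', 'y', 'y', 'z', 'y', 'z']
i=0, x='z': counts = {'z': 0}
i=1, x='z': counts = {'z': 1}
i=2, x='x': counts = {'z': 1, 'x': 2}
i=3, x='z': counts = {'z': 4, 'x': 2}
i=4, x='y': counts = {'z': 4, 'x': 2, 'y': 4}
i=5, x='y': counts = {'z': 4, 'x': 2, 'y': 9}
i=6, x='y': counts = {'z': 4, 'x': 2, 'y': 15}
i=7, x='z': counts = {'z': 11, 'x': 2, 'y': 15}
i=8, x='y': counts = {'z': 11, 'x': 2, 'y': 23}
i=9, x='z': counts = {'z': 20, 'x': 2, 'y': 23}

{'z': 20, 'x': 2, 'y': 23}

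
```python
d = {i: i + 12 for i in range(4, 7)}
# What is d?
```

{4: 16, 5: 17, 6: 18}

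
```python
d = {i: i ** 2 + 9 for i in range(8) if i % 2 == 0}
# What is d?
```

{0: 9, 2: 13, 4: 25, 6: 45}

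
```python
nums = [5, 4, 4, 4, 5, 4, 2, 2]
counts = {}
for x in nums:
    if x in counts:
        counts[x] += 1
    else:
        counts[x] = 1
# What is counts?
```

Initial: counts = {}, nums = [5, 4, 4, 4, 5, 4, 2, 2]
See 5: counts = {5: 1}
See 4: counts = {5: 1, 4: 1}
See 4: counts = {5: 1, 4: 2}
See 4: counts = {5: 1, 4: 3}
See 5: counts = {5: 2, 4: 3}
See 4: counts = {5: 2, 4: 4}
See 2: counts = {5: 2, 4: 4, 2: 1}
See 2: counts = {5: 2, 4: 4, 2: 2}

{5: 2, 4: 4, 2: 2}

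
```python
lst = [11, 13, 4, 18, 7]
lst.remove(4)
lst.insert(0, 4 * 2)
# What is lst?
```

After line 1: lst = [11, 13, 4, 18, 7]
After line 2 (remove first 4): lst = [11, 13, 18, 7]
After line 3 (insert 8 at index 0): lst = [8, 11, 13, 18, 7]

[8, 11, 13, 18, 7]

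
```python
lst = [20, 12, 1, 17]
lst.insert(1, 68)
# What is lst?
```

[20, 68, 12, 1, 17]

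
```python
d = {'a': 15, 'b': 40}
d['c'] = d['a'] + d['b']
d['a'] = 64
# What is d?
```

After line 1: d = {'a': 15, 'b': 40}
After line 2 (d['c'] = 15 + 40): d = {'a': 15, 'b': 40, 'c': 55}
After line 3: d = {'a': 64, 'b': 40, 'c': 55}

{'a': 64, 'b': 40, 'c': 55}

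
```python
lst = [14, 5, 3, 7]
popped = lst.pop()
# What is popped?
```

7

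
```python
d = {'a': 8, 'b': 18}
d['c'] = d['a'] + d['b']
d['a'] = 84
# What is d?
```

After line 1: d = {'a': 8, 'b': 18}
After line 2 (d['c'] = 8 + 18): d = {'a': 8, 'b': 18, 'c': 26}
After line 3: d = {'a': 84, 'b': 18, 'c': 26}

{'a': 84, 'b': 18, 'c': 26}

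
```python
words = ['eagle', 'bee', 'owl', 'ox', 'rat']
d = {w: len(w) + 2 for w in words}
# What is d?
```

{'eagle': 7, 'bee': 5, 'owl': 5, 'ox': 4, 'rat': 5}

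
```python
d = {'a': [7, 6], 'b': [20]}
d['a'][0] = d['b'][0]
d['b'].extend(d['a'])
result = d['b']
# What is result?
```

After line 1: d = {'a': [7, 6], 'b': [20]}
After line 2 (a[0] = b[0] = 20): d = {'a': [20, 6], 'b': [20]}
After line 3 (b.extend(a) appends [20, 6]): d = {'a': [20, 6], 'b': [20, 20, 6]}
After line 4: result = d['b'] = [20, 20, 6]

[20, 20, 6]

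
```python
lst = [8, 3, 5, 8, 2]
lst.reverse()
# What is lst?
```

[2, 8, 5, 3, 8]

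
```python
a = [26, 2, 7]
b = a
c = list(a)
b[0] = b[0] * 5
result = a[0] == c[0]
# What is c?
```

After line 1: a = [26, 2, 7]
After line 2 (b = a, alias): a = [26, 2, 7], b = [26, 2, 7]
After line 3 (c = list(a) is a copy, new object): c = [26, 2, 7]
After line 4 (b[0] = 26 * 5 = 130; mutates shared a/b): a = b = [130, 2, 7], c = [26, 2, 7]
After line 5 (a[0] = 130, c[0] = 26; result = False)

[26, 2, 7]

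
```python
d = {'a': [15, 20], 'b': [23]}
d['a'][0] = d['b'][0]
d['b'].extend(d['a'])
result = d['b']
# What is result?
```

After line 1: d = {'a': [15, 20], 'b': [23]}
After line 2 (a[0] = b[0] = 23): d = {'a': [23, 20], 'b': [23]}
After line 3 (b.extend(a) appends [23, 20]): d = {'a': [23, 20], 'b': [23, 23, 20]}
After line 4: result = d['b'] = [23, 23, 20]

[23, 23, 20]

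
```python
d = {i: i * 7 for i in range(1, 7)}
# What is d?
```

{1: 7, 2: 14, 3: 21, 4: 28, 5: 35, 6: 42}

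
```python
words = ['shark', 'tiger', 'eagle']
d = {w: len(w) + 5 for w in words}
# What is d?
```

{'shark': 10, 'tiger': 10, 'eagle': 10}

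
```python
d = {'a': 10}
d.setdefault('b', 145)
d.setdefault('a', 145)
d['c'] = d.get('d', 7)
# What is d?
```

After line 1: d = {'a': 10}
After line 2 (setdefault adds 'b'=145): d = {'a': 10, 'b': 145}
After line 3 (setdefault 'a' no-op, already exists): d = {'a': 10, 'b': 145}
After line 4 (get('d', 7) returns default since 'd' not in d): d = {'a': 10, 'b': 145, 'c': 7}

{'a': 10, 'b': 145, 'c': 7}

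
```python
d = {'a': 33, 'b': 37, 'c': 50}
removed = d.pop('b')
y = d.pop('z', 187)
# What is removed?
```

After line 1: d = {'a': 33, 'b': 37, 'c': 50}
After line 2 (pop 'b' returns 37): d = {'a': 33, 'c': 50}, removed = 37
After line 3 (pop 'z' missing, returns default 187): d = {'a': 33, 'c': 50}, y = 187

37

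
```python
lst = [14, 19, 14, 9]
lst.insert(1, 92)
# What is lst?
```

[14, 92, 19, 14, 9]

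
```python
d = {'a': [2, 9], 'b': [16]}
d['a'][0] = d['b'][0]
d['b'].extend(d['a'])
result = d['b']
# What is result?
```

After line 1: d = {'a': [2, 9], 'b': [16]}
After line 2 (a[0] = b[0] = 16): d = {'a': [16, 9], 'b': [16]}
After line 3 (b.extend(a) appends [16, 9]): d = {'a': [16, 9], 'b': [16, 16, 9]}
After line 4: result = d['b'] = [16, 16, 9]

[16, 16, 9]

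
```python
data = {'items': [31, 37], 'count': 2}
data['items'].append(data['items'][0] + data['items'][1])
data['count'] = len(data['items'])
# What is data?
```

After line 1: data = {'items': [31, 37], 'count': 2}
After line 2 (append 31 + 37 = 68): data = {'items': [31, 37, 68], 'count': 2}
After line 3 (count = len(items) = 3): data = {'items': [31, 37, 68], 'count': 3}

{'items': [31, 37, 68], 'count': 3}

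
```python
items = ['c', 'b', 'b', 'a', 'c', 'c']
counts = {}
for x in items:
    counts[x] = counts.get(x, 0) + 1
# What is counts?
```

Initial: counts = {}, items = ['c', 'b', 'b', 'a', 'c', 'c']
See 'c': counts = {'c': 1}
See 'b': counts = {'c': 1, 'b': 1}
See 'b': counts = {'c': 1, 'b': 2}
See 'a': counts = {'c': 1, 'b': 2, 'a': 1}
See 'c': counts = {'c': 2, 'b': 2, 'a': 1}
See 'c': counts = {'c': 3, 'b': 2, 'a': 1}

{'c': 3, 'b': 2, 'a': 1}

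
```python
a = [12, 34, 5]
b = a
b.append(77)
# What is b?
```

After line 1: a = [12, 34, 5]
After line 2 (b = a is an alias, same object): a = [12, 34, 5], b = [12, 34, 5]
After line 3 (b.append mutates the shared list): a = [12, 34, 5, 77], b = [12, 34, 5, 77]

[12, 34, 5, 77]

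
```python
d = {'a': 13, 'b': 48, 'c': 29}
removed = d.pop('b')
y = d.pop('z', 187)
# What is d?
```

After line 1: d = {'a': 13, 'b': 48, 'c': 29}
After line 2 (pop 'b' returns 48): d = {'a': 13, 'c': 29}, removed = 48
After line 3 (pop 'z' missing, returns default 187): d = {'a': 13, 'c': 29}, y = 187

{'a': 13, 'c': 29}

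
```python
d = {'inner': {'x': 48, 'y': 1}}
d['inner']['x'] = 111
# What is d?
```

After line 1: d = {'inner': {'x': 48, 'y': 1}}
After line 2 (inner x overwritten): d = {'inner': {'x': 111, 'y': 1}}

{'inner': {'x': 111, 'y': 1}}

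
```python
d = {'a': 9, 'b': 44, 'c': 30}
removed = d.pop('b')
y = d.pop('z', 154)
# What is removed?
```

After line 1: d = {'a': 9, 'b': 44, 'c': 30}
After line 2 (pop 'b' returns 44): d = {'a': 9, 'c': 30}, removed = 44
After line 3 (pop 'z' missing, returns default 154): d = {'a': 9, 'c': 30}, y = 154

44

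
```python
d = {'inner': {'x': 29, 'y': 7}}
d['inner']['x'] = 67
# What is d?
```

After line 1: d = {'inner': {'x': 29, 'y': 7}}
After line 2 (inner x overwritten): d = {'inner': {'x': 67, 'y': 7}}

{'inner': {'x': 67, 'y': 7}}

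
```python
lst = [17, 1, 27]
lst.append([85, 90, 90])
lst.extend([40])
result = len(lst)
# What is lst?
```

After line 1: lst = [17, 1, 27]
After line 2 (append adds [85, 90, 90] as single element): lst = [17, 1, 27, [85, 90, 90]]
After line 3 (extend unpacks [40], adds 40): lst = [17, 1, 27, [85, 90, 90], 40]
After line 4: result = len(lst) = 5

[17, 1, 27, [85, 90, 90], 40]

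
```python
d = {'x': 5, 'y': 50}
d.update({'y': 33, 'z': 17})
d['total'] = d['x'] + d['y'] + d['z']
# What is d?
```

After line 1: d = {'x': 5, 'y': 50}
After line 2 (y overwritten, z added): d = {'x': 5, 'y': 33, 'z': 17}
After line 3 (total = 5 + 33 + 17 = 55): d = {'x': 5, 'y': 33, 'z': 17, 'total': 55}

{'x': 5, 'y': 33, 'z': 17, 'total': 55}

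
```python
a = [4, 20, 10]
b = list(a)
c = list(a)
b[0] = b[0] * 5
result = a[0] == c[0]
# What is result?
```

After line 1: a = [4, 20, 10]
After line 2 (b = list(a), copy): a = [4, 20, 10], b = [4, 20, 10]
After line 3 (c = list(a) is a copy, new object): c = [4, 20, 10]
After line 4 (b[0] = 4 * 5 = 20; only b mutates (copy)): a = [4, 20, 10], b = [20, 20, 10], c = [4, 20, 10]
After line 5 (a[0] = 4, c[0] = 4; result = True)

True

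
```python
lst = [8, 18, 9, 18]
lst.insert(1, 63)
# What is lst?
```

[8, 63, 18, 9, 18]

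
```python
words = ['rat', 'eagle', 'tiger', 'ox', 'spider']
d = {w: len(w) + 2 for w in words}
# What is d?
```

{'rat': 5, 'eagle': 7, 'tiger': 7, 'ox': 4, 'spider': 8}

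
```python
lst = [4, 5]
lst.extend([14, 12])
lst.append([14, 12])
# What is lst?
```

After line 1: lst = [4, 5]
After line 2 (extend unpacks [14, 12]): lst = [4, 5, 14, 12]
After line 3 (append adds [14, 12] as single element): lst = [4, 5, 14, 12, [14, 12]]

[4, 5, 14, 12, [14, 12]]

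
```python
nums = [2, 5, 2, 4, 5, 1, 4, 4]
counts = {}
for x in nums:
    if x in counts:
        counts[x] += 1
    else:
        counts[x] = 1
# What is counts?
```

Initial: counts = {}, nums = [2, 5, 2, 4, 5, 1, 4, 4]
See 2: counts = {2: 1}
See 5: counts = {2: 1, 5: 1}
See 2: counts = {2: 2, 5: 1}
See 4: counts = {2: 2, 5: 1, 4: 1}
See 5: counts = {2: 2, 5: 2, 4: 1}
See 1: counts = {2: 2, 5: 2, 4: 1, 1: 1}
See 4: counts = {2: 2, 5: 2, 4: 2, 1: 1}
See 4: counts = {2: 2, 5: 2, 4: 3, 1: 1}

{2: 2, 5: 2, 4: 3, 1: 1}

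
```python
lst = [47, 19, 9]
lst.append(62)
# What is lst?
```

[47, 19, 9, 62]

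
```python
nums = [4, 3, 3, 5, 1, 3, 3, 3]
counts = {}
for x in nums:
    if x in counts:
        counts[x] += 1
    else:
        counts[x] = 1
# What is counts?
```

Initial: counts = {}, nums = [4, 3, 3, 5, 1, 3, 3, 3]
See 4: counts = {4: 1}
See 3: counts = {4: 1, 3: 1}
See 3: counts = {4: 1, 3: 2}
See 5: counts = {4: 1, 3: 2, 5: 1}
See 1: counts = {4: 1, 3: 2, 5: 1, 1: 1}
See 3: counts = {4: 1, 3: 3, 5: 1, 1: 1}
See 3: counts = {4: 1, 3: 4, 5: 1, 1: 1}
See 3: counts = {4: 1, 3: 5, 5: 1, 1: 1}

{4: 1, 3: 5, 5: 1, 1: 1}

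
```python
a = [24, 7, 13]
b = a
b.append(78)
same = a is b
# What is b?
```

After line 1: a = [24, 7, 13]
After line 2 (b = a is an alias, same object): a = [24, 7, 13], b = [24, 7, 13]
After line 3 (b.append mutates the shared list): a = [24, 7, 13, 78], b = [24, 7, 13, 78]
After line 4 (same = a is b; same object -> True): same = True

[24, 7, 13, 78]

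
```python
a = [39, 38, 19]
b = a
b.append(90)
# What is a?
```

After line 1: a = [39, 38, 19]
After line 2 (b = a is an alias, same object): a = [39, 38, 19], b = [39, 38, 19]
After line 3 (b.append mutates the shared list): a = [39, 38, 19, 90], b = [39, 38, 19, 90]

[39, 38, 19, 90]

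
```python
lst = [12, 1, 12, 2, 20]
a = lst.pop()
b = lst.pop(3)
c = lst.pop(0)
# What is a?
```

After line 1: lst = [12, 1, 12, 2, 20]
After line 2 (pop() -> a = 20): lst = [12, 1, 12, 2]
After line 3 (pop(3) -> b = 2): lst = [12, 1, 12]
After line 4 (pop(0) -> c = 12): lst = [1, 12]

20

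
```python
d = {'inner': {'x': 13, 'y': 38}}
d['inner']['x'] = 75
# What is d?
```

After line 1: d = {'inner': {'x': 13, 'y': 38}}
After line 2 (inner x overwritten): d = {'inner': {'x': 75, 'y': 38}}

{'inner': {'x': 75, 'y': 38}}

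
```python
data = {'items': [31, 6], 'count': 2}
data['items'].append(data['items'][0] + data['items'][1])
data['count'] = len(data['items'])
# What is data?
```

After line 1: data = {'items': [31, 6], 'count': 2}
After line 2 (append 31 + 6 = 37): data = {'items': [31, 6, 37], 'count': 2}
After line 3 (count = len(items) = 3): data = {'items': [31, 6, 37], 'count': 3}

{'items': [31, 6, 37], 'count': 3}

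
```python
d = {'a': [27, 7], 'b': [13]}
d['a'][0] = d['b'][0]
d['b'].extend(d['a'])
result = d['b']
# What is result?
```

After line 1: d = {'a': [27, 7], 'b': [13]}
After line 2 (a[0] = b[0] = 13): d = {'a': [13, 7], 'b': [13]}
After line 3 (b.extend(a) appends [13, 7]): d = {'a': [13, 7], 'b': [13, 13, 7]}
After line 4: result = d['b'] = [13, 13, 7]

[13, 13, 7]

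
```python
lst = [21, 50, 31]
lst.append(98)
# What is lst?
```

[21, 50, 31, 98]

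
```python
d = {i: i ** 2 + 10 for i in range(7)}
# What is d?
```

{0: 10, 1: 11, 2: 14, 3: 19, 4: 26, 5: 35, 6: 46}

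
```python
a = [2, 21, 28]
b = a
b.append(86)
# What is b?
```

After line 1: a = [2, 21, 28]
After line 2 (b = a is an alias, same object): a = [2, 21, 28], b = [2, 21, 28]
After line 3 (b.append mutates the shared list): a = [2, 21, 28, 86], b = [2, 21, 28, 86]

[2, 21, 28, 86]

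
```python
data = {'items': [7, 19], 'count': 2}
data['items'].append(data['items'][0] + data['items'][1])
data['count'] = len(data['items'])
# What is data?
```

After line 1: data = {'items': [7, 19], 'count': 2}
After line 2 (append 7 + 19 = 26): data = {'items': [7, 19, 26], 'count': 2}
After line 3 (count = len(items) = 3): data = {'items': [7, 19, 26], 'count': 3}

{'items': [7, 19, 26], 'count': 3}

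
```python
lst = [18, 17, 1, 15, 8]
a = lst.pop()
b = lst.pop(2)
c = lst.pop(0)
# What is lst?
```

After line 1: lst = [18, 17, 1, 15, 8]
After line 2 (pop() -> a = 8): lst = [18, 17, 1, 15]
After line 3 (pop(2) -> b = 1): lst = [18, 17, 15]
After line 4 (pop(0) -> c = 18): lst = [17, 15]

[17, 15]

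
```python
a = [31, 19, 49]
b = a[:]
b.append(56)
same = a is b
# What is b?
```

After line 1: a = [31, 19, 49]
After line 2 (b = a[:] is a shallow copy, new object): a = [31, 19, 49], b = [31, 19, 49]
After line 3 (append only mutates b): a = [31, 19, 49], b = [31, 19, 49, 56]
After line 4 (same = a is b; different objects -> False): same = False

[31, 19, 49, 56]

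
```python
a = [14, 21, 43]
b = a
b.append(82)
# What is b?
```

After line 1: a = [14, 21, 43]
After line 2 (b = a is an alias, same object): a = [14, 21, 43], b = [14, 21, 43]
After line 3 (b.append mutates the shared list): a = [14, 21, 43, 82], b = [14, 21, 43, 82]

[14, 21, 43, 82]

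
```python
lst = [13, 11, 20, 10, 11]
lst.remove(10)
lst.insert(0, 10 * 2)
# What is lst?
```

After line 1: lst = [13, 11, 20, 10, 11]
After line 2 (remove first 10): lst = [13, 11, 20, 11]
After line 3 (insert 20 at index 0): lst = [20, 13, 11, 20, 11]

[20, 13, 11, 20, 11]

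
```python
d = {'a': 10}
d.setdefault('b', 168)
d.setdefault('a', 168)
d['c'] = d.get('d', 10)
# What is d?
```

After line 1: d = {'a': 10}
After line 2 (setdefault adds 'b'=168): d = {'a': 10, 'b': 168}
After line 3 (setdefault 'a' no-op, already exists): d = {'a': 10, 'b': 168}
After line 4 (get('d', 10) returns default since 'd' not in d): d = {'a': 10, 'b': 168, 'c': 10}

{'a': 10, 'b': 168, 'c': 10}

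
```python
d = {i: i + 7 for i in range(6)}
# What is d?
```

{0: 7, 1: 8, 2: 9, 3: 10, 4: 11, 5: 12}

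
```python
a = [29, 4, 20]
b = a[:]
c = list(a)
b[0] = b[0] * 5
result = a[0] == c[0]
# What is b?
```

After line 1: a = [29, 4, 20]
After line 2 (b = a[:], copy): a = [29, 4, 20], b = [29, 4, 20]
After line 3 (c = list(a) is a copy, new object): c = [29, 4, 20]
After line 4 (b[0] = 29 * 5 = 145; only b mutates (copy)): a = [29, 4, 20], b = [145, 4, 20], c = [29, 4, 20]
After line 5 (a[0] = 29, c[0] = 29; result = True)

[145, 4, 20]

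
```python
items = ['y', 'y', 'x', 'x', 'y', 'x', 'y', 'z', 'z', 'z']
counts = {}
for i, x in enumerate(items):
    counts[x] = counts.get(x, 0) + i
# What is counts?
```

Initial: counts = {}, items = ['y', 'y', 'x', 'x', 'y', 'x', 'y', 'z', 'z', 'z']
i=0, x='y': counts = {'y': 0}
i=1, x='y': counts = {'y': 1}
i=2, x='x': counts = {'y': 1, 'x': 2}
i=3, x='x': counts = {'y': 1, 'x': 5}
i=4, x='y': counts = {'y': 5, 'x': 5}
i=5, x='x': counts = {'y': 5, 'x': 10}
i=6, x='y': counts = {'y': 11, 'x': 10}
i=7, x='z': counts = {'y': 11, 'x': 10, 'z': 7}
i=8, x='z': counts = {'y': 11, 'x': 10, 'z': 15}
i=9, x='z': counts = {'y': 11, 'x': 10, 'z': 24}

{'y': 11, 'x': 10, 'z': 24}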